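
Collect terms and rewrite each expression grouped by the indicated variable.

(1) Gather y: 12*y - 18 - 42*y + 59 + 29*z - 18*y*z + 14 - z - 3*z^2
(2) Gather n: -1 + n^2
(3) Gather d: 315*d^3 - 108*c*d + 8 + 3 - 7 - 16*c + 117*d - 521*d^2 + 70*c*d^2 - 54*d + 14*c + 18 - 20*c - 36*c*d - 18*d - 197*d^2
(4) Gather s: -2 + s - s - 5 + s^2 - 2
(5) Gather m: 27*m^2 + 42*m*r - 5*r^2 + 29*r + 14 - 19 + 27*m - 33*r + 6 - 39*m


(1) = y*(-18*z - 30) - 3*z^2 + 28*z + 55
(2) = n^2 - 1
(3) = -22*c + 315*d^3 + d^2*(70*c - 718) + d*(45 - 144*c) + 22
(4) = s^2 - 9
(5) = 27*m^2 + m*(42*r - 12) - 5*r^2 - 4*r + 1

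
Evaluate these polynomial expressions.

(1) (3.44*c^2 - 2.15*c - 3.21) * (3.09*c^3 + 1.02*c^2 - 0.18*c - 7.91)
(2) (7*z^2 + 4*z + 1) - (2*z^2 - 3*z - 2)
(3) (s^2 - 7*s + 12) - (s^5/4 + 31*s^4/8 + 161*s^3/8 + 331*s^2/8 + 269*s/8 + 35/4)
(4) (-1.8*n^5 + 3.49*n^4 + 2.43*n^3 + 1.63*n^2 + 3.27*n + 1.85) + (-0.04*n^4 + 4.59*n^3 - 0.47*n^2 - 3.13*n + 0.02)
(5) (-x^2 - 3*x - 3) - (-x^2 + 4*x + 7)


(1) = 10.6296*c^5 - 3.1347*c^4 - 12.7311*c^3 - 30.0976*c^2 + 17.5843*c + 25.3911
(2) = 5*z^2 + 7*z + 3
(3) = -s^5/4 - 31*s^4/8 - 161*s^3/8 - 323*s^2/8 - 325*s/8 + 13/4
(4) = -1.8*n^5 + 3.45*n^4 + 7.02*n^3 + 1.16*n^2 + 0.14*n + 1.87
(5) = -7*x - 10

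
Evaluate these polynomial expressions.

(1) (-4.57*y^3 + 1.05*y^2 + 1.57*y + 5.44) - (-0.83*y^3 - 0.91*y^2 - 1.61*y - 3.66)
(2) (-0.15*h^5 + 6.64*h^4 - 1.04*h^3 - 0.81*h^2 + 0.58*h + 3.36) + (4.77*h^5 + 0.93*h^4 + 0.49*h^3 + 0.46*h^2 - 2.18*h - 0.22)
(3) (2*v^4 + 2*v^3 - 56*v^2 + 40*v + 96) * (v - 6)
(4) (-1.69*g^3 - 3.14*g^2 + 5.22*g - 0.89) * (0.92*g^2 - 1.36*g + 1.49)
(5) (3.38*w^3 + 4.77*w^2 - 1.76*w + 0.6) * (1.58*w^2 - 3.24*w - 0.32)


(1) = -3.74*y^3 + 1.96*y^2 + 3.18*y + 9.1
(2) = 4.62*h^5 + 7.57*h^4 - 0.55*h^3 - 0.35*h^2 - 1.6*h + 3.14
(3) = 2*v^5 - 10*v^4 - 68*v^3 + 376*v^2 - 144*v - 576
(4) = -1.5548*g^5 - 0.5904*g^4 + 6.5547*g^3 - 12.5966*g^2 + 8.9882*g - 1.3261
(5) = 5.3404*w^5 - 3.4146*w^4 - 19.3172*w^3 + 5.124*w^2 - 1.3808*w - 0.192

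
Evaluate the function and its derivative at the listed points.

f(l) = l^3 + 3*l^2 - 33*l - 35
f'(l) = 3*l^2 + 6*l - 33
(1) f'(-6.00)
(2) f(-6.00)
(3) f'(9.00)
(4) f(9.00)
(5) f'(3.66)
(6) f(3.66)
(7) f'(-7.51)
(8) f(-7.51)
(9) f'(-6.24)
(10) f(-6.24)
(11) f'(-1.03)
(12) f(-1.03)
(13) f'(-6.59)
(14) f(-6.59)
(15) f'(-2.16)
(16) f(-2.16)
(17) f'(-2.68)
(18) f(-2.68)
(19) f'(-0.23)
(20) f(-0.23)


(1) = 39.00
(2) = 55.00
(3) = 264.00
(4) = 640.00
(5) = 29.15
(6) = -66.57
(7) = 91.14
(8) = -41.53
(9) = 46.37
(10) = 44.76
(11) = -36.00
(12) = 1.08
(13) = 57.74
(14) = 26.56
(15) = -31.96
(16) = 40.20
(17) = -27.53
(18) = 55.74
(19) = -34.22
(20) = -27.26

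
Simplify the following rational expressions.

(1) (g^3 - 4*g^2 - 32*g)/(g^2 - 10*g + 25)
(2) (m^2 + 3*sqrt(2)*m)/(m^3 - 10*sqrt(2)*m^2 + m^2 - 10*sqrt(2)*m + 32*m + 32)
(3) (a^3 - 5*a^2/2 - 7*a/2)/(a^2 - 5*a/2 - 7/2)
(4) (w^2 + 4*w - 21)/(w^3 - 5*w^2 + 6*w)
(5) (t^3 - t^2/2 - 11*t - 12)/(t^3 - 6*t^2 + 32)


(1) = (g^3 - 4*g^2 - 32*g)/(g^2 - 10*g + 25)
(2) = (m^2 + 3*sqrt(2)*m)/(m^3 + m^2*(1 - 10*sqrt(2)) + m*(32 - 10*sqrt(2)) + 32)
(3) = a
(4) = (w + 7)/(w^2 - 2*w)
(5) = (2*t + 3)/(2*t - 8)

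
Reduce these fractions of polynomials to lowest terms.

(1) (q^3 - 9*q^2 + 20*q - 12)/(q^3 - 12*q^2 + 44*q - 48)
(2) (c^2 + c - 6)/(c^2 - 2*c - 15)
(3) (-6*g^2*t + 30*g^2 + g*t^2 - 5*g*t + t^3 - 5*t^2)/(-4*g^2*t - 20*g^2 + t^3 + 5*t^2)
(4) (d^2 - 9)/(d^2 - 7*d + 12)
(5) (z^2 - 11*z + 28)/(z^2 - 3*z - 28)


(1) = (q - 1)/(q - 4)
(2) = (c - 2)/(c - 5)
(3) = (3*g*t - 15*g + t^2 - 5*t)/(2*g*t + 10*g + t^2 + 5*t)
(4) = (d + 3)/(d - 4)
(5) = (z - 4)/(z + 4)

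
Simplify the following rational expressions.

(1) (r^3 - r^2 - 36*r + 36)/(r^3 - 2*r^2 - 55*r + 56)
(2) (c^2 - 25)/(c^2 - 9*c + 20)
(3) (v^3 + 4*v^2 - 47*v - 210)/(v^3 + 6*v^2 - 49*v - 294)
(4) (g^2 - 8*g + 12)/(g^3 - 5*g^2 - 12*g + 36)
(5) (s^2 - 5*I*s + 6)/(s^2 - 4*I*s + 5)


(1) = (r^2 - 36)/(r^2 - r - 56)
(2) = (c + 5)/(c - 4)
(3) = (v + 5)/(v + 7)
(4) = 1/(g + 3)
(5) = (s - 6*I)/(s - 5*I)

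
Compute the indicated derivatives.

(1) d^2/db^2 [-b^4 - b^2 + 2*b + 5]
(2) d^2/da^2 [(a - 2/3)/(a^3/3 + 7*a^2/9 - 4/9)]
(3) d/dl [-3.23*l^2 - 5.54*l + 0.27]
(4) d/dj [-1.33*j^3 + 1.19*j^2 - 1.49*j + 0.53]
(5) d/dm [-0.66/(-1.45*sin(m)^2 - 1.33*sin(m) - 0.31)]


(1) = -12*b^2 - 2
(2) = 6*(3*a^2 + 9*a + 7)/(a^6 + 9*a^5 + 33*a^4 + 63*a^3 + 66*a^2 + 36*a + 8)
(3) = -6.46*l - 5.54
(4) = -3.99*j^2 + 2.38*j - 1.49
(5) = -(1.914*sin(m) + 0.8778)*cos(m)/(1.45*sin(m)^2 + 1.33*sin(m) + 0.31)^2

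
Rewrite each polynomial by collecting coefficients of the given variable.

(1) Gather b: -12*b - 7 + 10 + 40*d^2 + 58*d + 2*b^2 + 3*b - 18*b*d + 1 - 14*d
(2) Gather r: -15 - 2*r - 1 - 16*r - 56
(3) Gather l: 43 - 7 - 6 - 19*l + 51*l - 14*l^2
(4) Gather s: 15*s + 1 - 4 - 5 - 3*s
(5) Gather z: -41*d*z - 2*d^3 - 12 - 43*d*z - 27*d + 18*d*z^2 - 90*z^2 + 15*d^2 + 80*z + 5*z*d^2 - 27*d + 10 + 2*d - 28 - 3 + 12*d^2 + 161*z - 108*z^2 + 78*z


(1) = 2*b^2 + b*(-18*d - 9) + 40*d^2 + 44*d + 4
(2) = -18*r - 72
(3) = -14*l^2 + 32*l + 30
(4) = 12*s - 8
(5) = -2*d^3 + 27*d^2 - 52*d + z^2*(18*d - 198) + z*(5*d^2 - 84*d + 319) - 33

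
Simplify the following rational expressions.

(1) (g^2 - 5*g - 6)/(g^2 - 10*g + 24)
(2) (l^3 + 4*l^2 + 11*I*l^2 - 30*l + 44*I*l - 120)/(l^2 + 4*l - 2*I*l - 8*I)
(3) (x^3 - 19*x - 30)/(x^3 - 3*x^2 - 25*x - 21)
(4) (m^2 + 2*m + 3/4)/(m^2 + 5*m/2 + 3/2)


(1) = (g + 1)/(g - 4)
(2) = (l^2 + 11*I*l - 30)/(l - 2*I)
(3) = (x^2 - 3*x - 10)/(x^2 - 6*x - 7)
(4) = (2*m + 1)/(2*m + 2)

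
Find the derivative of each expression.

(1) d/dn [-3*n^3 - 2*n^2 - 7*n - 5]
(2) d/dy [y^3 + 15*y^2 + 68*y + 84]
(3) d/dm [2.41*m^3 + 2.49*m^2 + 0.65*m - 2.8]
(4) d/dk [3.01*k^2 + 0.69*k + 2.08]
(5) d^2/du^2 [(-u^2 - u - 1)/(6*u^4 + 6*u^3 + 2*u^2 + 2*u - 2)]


(1) = -9*n^2 - 4*n - 7
(2) = 3*y^2 + 30*y + 68
(3) = 7.23*m^2 + 4.98*m + 0.65
(4) = 6.02*k + 0.69
(5) = (-27*u^8 - 81*u^7 - 168*u^6 - 153*u^5 - 108*u^4 - 78*u^3 - 51*u^2 - 15*u - 4)/(27*u^12 + 81*u^11 + 108*u^10 + 108*u^9 + 63*u^8 - 17*u^6 - 24*u^5 - 9*u^4 + 4*u^3 + 3*u - 1)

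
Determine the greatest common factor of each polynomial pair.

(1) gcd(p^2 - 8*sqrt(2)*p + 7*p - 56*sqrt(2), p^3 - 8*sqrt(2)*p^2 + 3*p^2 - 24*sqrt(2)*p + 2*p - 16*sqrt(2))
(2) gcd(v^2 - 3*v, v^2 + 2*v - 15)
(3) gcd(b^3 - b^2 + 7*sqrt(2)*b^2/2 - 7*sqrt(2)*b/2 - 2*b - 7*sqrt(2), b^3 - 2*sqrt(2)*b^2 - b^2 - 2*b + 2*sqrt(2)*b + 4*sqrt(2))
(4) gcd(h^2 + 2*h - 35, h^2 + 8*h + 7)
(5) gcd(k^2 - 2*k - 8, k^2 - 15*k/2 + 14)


(1) = p - 8*sqrt(2)
(2) = v - 3
(3) = b^2 - b - 2
(4) = gcd((h - 5)*(h + 7), (h + 1)*(h + 7)) = h + 7
(5) = gcd((k - 4)*(k + 2), (k - 4)*(k - 7/2)) = k - 4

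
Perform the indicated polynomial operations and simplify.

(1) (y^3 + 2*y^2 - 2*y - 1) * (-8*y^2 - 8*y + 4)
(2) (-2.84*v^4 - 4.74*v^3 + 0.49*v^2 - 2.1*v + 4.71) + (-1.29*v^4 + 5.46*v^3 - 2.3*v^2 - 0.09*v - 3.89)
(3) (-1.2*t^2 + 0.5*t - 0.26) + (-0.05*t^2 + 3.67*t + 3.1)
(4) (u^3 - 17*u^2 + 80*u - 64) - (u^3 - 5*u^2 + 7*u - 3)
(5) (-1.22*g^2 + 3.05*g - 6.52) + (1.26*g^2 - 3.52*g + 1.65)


(1) = -8*y^5 - 24*y^4 + 4*y^3 + 32*y^2 - 4
(2) = -4.13*v^4 + 0.72*v^3 - 1.81*v^2 - 2.19*v + 0.82
(3) = -1.25*t^2 + 4.17*t + 2.84
(4) = -12*u^2 + 73*u - 61
(5) = 0.04*g^2 - 0.47*g - 4.87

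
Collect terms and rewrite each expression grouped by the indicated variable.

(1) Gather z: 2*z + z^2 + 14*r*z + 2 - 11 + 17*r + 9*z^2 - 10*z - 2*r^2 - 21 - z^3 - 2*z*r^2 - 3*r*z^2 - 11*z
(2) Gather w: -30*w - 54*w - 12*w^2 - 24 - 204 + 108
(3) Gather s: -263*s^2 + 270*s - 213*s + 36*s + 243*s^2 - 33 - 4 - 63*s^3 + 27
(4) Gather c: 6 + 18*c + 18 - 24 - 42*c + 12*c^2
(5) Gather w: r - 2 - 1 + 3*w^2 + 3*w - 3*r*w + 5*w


(1) = -2*r^2 + 17*r - z^3 + z^2*(10 - 3*r) + z*(-2*r^2 + 14*r - 19) - 30
(2) = -12*w^2 - 84*w - 120
(3) = -63*s^3 - 20*s^2 + 93*s - 10
(4) = 12*c^2 - 24*c
(5) = r + 3*w^2 + w*(8 - 3*r) - 3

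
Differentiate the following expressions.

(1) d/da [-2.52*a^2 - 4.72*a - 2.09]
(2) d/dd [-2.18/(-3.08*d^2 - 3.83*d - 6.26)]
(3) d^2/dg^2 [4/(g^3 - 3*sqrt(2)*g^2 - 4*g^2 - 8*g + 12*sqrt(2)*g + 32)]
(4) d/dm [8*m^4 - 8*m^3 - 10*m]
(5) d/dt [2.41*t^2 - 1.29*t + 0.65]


(1) = -5.04*a - 4.72
(2) = (-13.4288*d - 8.3494)/(3.08*d^2 + 3.83*d + 6.26)^2
(3) = 8*((-3*g + 4 + 3*sqrt(2))*(g^3 - 3*sqrt(2)*g^2 - 4*g^2 - 8*g + 12*sqrt(2)*g + 32) + (-3*g^2 + 8*g + 6*sqrt(2)*g - 12*sqrt(2) + 8)^2)/(g^3 - 3*sqrt(2)*g^2 - 4*g^2 - 8*g + 12*sqrt(2)*g + 32)^3
(4) = 32*m^3 - 24*m^2 - 10
(5) = 4.82*t - 1.29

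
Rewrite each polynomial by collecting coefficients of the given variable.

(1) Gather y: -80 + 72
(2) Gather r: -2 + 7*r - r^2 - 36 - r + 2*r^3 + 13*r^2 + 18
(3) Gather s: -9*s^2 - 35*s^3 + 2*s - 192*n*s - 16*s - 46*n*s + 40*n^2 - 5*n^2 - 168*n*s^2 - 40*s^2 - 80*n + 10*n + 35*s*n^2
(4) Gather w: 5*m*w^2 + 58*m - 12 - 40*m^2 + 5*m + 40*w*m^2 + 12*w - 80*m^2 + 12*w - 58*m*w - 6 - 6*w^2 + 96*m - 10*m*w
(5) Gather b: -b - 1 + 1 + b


(1) = -8
(2) = 2*r^3 + 12*r^2 + 6*r - 20
(3) = 35*n^2 - 70*n - 35*s^3 + s^2*(-168*n - 49) + s*(35*n^2 - 238*n - 14)
(4) = -120*m^2 + 159*m + w^2*(5*m - 6) + w*(40*m^2 - 68*m + 24) - 18
(5) = 0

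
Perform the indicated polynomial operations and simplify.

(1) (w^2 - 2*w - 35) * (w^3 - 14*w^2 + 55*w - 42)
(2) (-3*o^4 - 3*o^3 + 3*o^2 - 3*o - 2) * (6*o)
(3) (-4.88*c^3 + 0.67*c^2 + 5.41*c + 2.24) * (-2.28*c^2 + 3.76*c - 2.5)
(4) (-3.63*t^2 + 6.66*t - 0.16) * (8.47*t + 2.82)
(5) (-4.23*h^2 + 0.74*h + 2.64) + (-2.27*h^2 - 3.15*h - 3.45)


(1) = w^5 - 16*w^4 + 48*w^3 + 338*w^2 - 1841*w + 1470
(2) = -18*o^5 - 18*o^4 + 18*o^3 - 18*o^2 - 12*o
(3) = 11.1264*c^5 - 19.8764*c^4 + 2.3844*c^3 + 13.5594*c^2 - 5.1026*c - 5.6
(4) = -30.7461*t^3 + 46.1736*t^2 + 17.426*t - 0.4512
(5) = -6.5*h^2 - 2.41*h - 0.81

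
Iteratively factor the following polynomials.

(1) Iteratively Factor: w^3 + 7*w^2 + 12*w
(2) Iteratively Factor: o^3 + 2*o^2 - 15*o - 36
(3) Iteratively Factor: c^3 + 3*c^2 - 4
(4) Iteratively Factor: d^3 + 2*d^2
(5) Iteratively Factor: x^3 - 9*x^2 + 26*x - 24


(1) = (w)*(w^2 + 7*w + 12) = w*(w + 4)*(w + 3)
(2) = (o + 3)*(o^2 - o - 12) = (o + 3)^2*(o - 4)
(3) = (c - 1)*(c^2 + 4*c + 4) = (c - 1)*(c + 2)*(c + 2)
(4) = (d)*(d^2 + 2*d) = d^2*(d + 2)
(5) = (x - 2)*(x^2 - 7*x + 12) = (x - 3)*(x - 2)*(x - 4)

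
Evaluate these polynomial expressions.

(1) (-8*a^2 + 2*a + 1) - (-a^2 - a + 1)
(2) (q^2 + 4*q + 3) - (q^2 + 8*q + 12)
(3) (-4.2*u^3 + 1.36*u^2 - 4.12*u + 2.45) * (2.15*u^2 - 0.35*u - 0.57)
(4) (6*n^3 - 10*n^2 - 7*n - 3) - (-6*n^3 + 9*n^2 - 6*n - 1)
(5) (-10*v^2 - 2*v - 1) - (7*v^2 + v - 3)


(1) = -7*a^2 + 3*a
(2) = -4*q - 9
(3) = -9.03*u^5 + 4.394*u^4 - 6.94*u^3 + 5.9343*u^2 + 1.4909*u - 1.3965
(4) = 12*n^3 - 19*n^2 - n - 2
(5) = -17*v^2 - 3*v + 2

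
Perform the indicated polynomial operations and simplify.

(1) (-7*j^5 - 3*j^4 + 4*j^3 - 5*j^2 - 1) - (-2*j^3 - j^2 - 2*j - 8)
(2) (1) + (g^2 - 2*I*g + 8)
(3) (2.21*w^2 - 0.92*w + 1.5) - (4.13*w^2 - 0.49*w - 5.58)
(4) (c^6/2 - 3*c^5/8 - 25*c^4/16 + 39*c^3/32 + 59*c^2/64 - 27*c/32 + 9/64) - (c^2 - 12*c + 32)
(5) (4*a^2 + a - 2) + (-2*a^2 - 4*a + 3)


(1) = -7*j^5 - 3*j^4 + 6*j^3 - 4*j^2 + 2*j + 7
(2) = g^2 - 2*I*g + 9
(3) = -1.92*w^2 - 0.43*w + 7.08
(4) = c^6/2 - 3*c^5/8 - 25*c^4/16 + 39*c^3/32 - 5*c^2/64 + 357*c/32 - 2039/64
(5) = 2*a^2 - 3*a + 1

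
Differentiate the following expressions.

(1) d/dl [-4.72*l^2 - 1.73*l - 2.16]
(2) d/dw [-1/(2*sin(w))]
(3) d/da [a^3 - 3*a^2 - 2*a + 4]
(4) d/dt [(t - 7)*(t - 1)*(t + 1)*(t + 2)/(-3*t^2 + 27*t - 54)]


(1) = -9.44*l - 1.73
(2) = cos(w)/(2*sin(w)^2)
(3) = 3*a^2 - 6*a - 2
(4) = 2*(-t^5 + 16*t^4 - 81*t^3 + 70*t^2 + 284*t - 108)/(3*(t^4 - 18*t^3 + 117*t^2 - 324*t + 324))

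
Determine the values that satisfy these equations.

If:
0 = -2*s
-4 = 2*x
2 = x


Then:
No Solution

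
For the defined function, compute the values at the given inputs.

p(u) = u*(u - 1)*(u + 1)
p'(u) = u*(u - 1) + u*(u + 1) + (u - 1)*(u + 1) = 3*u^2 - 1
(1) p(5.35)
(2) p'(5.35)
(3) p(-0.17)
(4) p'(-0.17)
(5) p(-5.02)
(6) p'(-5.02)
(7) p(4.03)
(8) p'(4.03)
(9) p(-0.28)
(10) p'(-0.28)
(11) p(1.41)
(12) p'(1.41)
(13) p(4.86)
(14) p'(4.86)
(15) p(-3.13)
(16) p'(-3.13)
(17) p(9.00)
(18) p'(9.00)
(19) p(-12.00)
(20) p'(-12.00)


(1) = 147.78
(2) = 84.87
(3) = 0.17
(4) = -0.91
(5) = -121.49
(6) = 74.60
(7) = 61.42
(8) = 47.72
(9) = 0.26
(10) = -0.76
(11) = 1.39
(12) = 4.96
(13) = 109.93
(14) = 69.86
(15) = -27.53
(16) = 28.39
(17) = 720.00
(18) = 242.00
(19) = -1716.00
(20) = 431.00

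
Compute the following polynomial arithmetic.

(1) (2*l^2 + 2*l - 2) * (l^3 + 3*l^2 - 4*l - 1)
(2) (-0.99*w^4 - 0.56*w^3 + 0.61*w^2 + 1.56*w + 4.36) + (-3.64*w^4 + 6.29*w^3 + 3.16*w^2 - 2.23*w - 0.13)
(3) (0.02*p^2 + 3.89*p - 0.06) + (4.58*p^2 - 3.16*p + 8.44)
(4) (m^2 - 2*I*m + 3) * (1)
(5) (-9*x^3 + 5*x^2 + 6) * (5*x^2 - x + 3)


(1) = 2*l^5 + 8*l^4 - 4*l^3 - 16*l^2 + 6*l + 2
(2) = -4.63*w^4 + 5.73*w^3 + 3.77*w^2 - 0.67*w + 4.23
(3) = 4.6*p^2 + 0.73*p + 8.38
(4) = m^2 - 2*I*m + 3
(5) = -45*x^5 + 34*x^4 - 32*x^3 + 45*x^2 - 6*x + 18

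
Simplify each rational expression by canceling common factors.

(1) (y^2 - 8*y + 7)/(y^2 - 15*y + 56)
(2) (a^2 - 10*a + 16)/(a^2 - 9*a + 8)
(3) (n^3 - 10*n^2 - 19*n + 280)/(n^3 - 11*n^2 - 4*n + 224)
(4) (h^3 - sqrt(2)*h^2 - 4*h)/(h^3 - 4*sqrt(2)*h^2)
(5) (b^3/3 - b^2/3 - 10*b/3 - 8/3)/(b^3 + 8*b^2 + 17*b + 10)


(1) = (y - 1)/(y - 8)
(2) = (a - 2)/(a - 1)
(3) = (n + 5)/(n + 4)
(4) = (h^2 - sqrt(2)*h - 4)/(h^2 - 4*sqrt(2)*h)
(5) = (b - 4)/(3*b + 15)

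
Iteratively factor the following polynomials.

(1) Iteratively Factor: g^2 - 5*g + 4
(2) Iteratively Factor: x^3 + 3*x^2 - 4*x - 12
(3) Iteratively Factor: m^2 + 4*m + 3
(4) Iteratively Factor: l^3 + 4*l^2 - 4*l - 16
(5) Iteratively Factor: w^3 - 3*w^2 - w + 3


(1) = (g - 4)*(g - 1)
(2) = (x - 2)*(x^2 + 5*x + 6) = (x - 2)*(x + 2)*(x + 3)
(3) = (m + 1)*(m + 3)
(4) = (l + 4)*(l^2 - 4) = (l + 2)*(l + 4)*(l - 2)
(5) = (w - 3)*(w^2 - 1) = (w - 3)*(w - 1)*(w + 1)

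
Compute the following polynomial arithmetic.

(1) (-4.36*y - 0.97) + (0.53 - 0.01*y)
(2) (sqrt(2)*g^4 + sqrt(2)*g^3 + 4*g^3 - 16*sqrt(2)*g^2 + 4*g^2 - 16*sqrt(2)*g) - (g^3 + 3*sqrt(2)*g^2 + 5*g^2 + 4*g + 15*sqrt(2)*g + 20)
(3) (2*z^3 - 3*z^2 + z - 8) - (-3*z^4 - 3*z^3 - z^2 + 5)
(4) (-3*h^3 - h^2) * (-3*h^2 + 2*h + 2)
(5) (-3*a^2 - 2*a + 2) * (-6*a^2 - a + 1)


(1) = -4.37*y - 0.44
(2) = sqrt(2)*g^4 + sqrt(2)*g^3 + 3*g^3 - 19*sqrt(2)*g^2 - g^2 - 31*sqrt(2)*g - 4*g - 20
(3) = 3*z^4 + 5*z^3 - 2*z^2 + z - 13
(4) = 9*h^5 - 3*h^4 - 8*h^3 - 2*h^2
(5) = 18*a^4 + 15*a^3 - 13*a^2 - 4*a + 2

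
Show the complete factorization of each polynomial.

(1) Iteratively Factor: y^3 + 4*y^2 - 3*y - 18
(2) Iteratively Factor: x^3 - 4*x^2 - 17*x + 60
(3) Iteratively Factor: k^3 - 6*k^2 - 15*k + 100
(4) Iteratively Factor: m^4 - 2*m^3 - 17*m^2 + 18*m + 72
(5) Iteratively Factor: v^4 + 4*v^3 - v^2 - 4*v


(1) = (y + 3)*(y^2 + y - 6) = (y - 2)*(y + 3)*(y + 3)
(2) = (x - 5)*(x^2 + x - 12) = (x - 5)*(x + 4)*(x - 3)
(3) = (k - 5)*(k^2 - k - 20) = (k - 5)*(k + 4)*(k - 5)
(4) = (m - 3)*(m^3 + m^2 - 14*m - 24) = (m - 3)*(m + 3)*(m^2 - 2*m - 8) = (m - 3)*(m + 2)*(m + 3)*(m - 4)
(5) = (v + 1)*(v^3 + 3*v^2 - 4*v) = v*(v + 1)*(v^2 + 3*v - 4) = v*(v + 1)*(v + 4)*(v - 1)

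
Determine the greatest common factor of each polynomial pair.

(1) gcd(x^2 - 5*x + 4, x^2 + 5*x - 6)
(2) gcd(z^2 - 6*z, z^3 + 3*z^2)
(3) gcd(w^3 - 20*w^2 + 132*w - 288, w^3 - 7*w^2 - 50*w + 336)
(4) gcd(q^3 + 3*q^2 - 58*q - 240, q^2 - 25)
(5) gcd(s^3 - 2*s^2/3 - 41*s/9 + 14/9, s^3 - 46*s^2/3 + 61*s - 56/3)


(1) = x - 1
(2) = gcd(z*(z - 6), z^2*(z + 3)) = z
(3) = gcd((w - 8)*(w - 6)^2, (w - 8)*(w - 6)*(w + 7)) = w^2 - 14*w + 48
(4) = q + 5
(5) = s - 1/3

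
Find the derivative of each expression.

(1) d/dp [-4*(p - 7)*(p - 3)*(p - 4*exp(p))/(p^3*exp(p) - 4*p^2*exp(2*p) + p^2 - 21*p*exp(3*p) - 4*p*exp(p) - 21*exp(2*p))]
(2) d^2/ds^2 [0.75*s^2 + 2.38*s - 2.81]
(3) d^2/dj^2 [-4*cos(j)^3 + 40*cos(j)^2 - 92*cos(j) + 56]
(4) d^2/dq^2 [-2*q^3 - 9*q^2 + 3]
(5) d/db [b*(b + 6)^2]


(1) = 4*(-(p - 7)*(p - 3)*(p - 4*exp(p))*(-p^3*exp(p) + 8*p^2*exp(2*p) - 3*p^2*exp(p) + 63*p*exp(3*p) + 8*p*exp(2*p) + 4*p*exp(p) - 2*p + 21*exp(3*p) + 42*exp(2*p) + 4*exp(p)) + (-(p - 7)*(p - 3)*(4*exp(p) - 1) + (p - 7)*(p - 4*exp(p)) + (p - 3)*(p - 4*exp(p)))*(-p^3*exp(p) + 4*p^2*exp(2*p) - p^2 + 21*p*exp(3*p) + 4*p*exp(p) + 21*exp(2*p)))/(-p^3*exp(p) + 4*p^2*exp(2*p) - p^2 + 21*p*exp(3*p) + 4*p*exp(p) + 21*exp(2*p))^2
(2) = 1.50000000000000
(3) = 95*cos(j) - 80*cos(2*j) + 9*cos(3*j)
(4) = -12*q - 18
(5) = 3*(b + 2)*(b + 6)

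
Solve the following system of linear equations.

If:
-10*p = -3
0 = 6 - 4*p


Then:
No Solution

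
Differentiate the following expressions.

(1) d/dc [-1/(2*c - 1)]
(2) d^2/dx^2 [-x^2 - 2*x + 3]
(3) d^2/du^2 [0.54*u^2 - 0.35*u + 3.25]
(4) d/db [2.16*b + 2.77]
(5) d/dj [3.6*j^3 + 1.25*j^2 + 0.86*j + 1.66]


(1) = 2/(2*c - 1)^2
(2) = -2
(3) = 1.08000000000000
(4) = 2.16000000000000
(5) = 10.8*j^2 + 2.5*j + 0.86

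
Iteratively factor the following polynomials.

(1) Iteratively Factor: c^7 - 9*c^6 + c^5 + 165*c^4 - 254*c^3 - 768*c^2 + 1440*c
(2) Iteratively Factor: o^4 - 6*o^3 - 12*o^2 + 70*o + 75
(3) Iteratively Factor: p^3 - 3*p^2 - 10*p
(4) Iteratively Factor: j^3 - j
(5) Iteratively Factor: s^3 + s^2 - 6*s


(1) = (c - 4)*(c^6 - 5*c^5 - 19*c^4 + 89*c^3 + 102*c^2 - 360*c) = c*(c - 4)*(c^5 - 5*c^4 - 19*c^3 + 89*c^2 + 102*c - 360) = c*(c - 4)^2*(c^4 - c^3 - 23*c^2 - 3*c + 90) = c*(c - 4)^2*(c + 3)*(c^3 - 4*c^2 - 11*c + 30) = c*(c - 4)^2*(c - 2)*(c + 3)*(c^2 - 2*c - 15) = c*(c - 5)*(c - 4)^2*(c - 2)*(c + 3)*(c + 3)
(2) = (o - 5)*(o^3 - o^2 - 17*o - 15) = (o - 5)^2*(o^2 + 4*o + 3) = (o - 5)^2*(o + 1)*(o + 3)
(3) = (p + 2)*(p^2 - 5*p) = p*(p + 2)*(p - 5)
(4) = (j - 1)*(j^2 + j) = (j - 1)*(j + 1)*(j)
(5) = (s - 2)*(s^2 + 3*s) = (s - 2)*(s + 3)*(s)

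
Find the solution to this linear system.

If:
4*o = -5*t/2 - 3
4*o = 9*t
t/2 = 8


Then:
No Solution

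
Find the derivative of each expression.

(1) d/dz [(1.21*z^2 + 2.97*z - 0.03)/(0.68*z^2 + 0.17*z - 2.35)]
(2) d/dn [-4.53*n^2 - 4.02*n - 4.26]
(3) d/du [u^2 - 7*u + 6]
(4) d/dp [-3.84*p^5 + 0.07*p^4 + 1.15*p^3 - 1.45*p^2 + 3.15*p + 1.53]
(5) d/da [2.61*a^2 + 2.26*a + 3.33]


(1) = (-1.8139*z^2 - 5.6462*z - 6.9744)/(0.4624*z^4 + 0.2312*z^3 - 3.1671*z^2 - 0.799*z + 5.5225)
(2) = -9.06*n - 4.02
(3) = 2*u - 7
(4) = -19.2*p^4 + 0.28*p^3 + 3.45*p^2 - 2.9*p + 3.15
(5) = 5.22*a + 2.26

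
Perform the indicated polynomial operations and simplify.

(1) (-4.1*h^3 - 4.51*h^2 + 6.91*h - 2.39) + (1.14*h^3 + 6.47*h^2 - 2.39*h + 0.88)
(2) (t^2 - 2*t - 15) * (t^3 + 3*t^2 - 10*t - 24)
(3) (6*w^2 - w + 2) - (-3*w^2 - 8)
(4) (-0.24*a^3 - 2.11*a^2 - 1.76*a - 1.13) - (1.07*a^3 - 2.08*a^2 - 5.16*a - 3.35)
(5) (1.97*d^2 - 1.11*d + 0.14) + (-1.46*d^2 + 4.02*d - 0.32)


(1) = -2.96*h^3 + 1.96*h^2 + 4.52*h - 1.51
(2) = t^5 + t^4 - 31*t^3 - 49*t^2 + 198*t + 360
(3) = 9*w^2 - w + 10
(4) = -1.31*a^3 - 0.03*a^2 + 3.4*a + 2.22
(5) = 0.51*d^2 + 2.91*d - 0.18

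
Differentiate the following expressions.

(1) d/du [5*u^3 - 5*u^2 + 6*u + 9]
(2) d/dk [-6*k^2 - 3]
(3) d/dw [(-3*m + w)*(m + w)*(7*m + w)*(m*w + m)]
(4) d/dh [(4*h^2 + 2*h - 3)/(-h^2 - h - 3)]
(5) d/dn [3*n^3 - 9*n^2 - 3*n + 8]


(1) = 15*u^2 - 10*u + 6
(2) = -12*k
(3) = m*(-21*m^3 - 34*m^2*w - 17*m^2 + 15*m*w^2 + 10*m*w + 4*w^3 + 3*w^2)
(4) = (-2*h^2 - 30*h - 9)/(h^4 + 2*h^3 + 7*h^2 + 6*h + 9)
(5) = 9*n^2 - 18*n - 3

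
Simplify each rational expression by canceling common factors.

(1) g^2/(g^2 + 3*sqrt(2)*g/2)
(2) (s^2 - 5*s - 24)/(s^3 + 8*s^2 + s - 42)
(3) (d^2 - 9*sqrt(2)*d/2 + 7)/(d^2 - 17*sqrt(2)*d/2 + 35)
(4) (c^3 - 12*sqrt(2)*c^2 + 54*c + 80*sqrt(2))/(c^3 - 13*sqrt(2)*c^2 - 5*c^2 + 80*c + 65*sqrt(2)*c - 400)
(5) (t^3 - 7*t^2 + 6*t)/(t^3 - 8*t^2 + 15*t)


(1) = 2*g/(2*g + 3*sqrt(2))
(2) = (s - 8)/(s^2 + 5*s - 14)
(3) = (4*d - 4*sqrt(2))/(4*d - 20*sqrt(2))
(4) = (c + sqrt(2))/(c - 5)
(5) = (t^2 - 7*t + 6)/(t^2 - 8*t + 15)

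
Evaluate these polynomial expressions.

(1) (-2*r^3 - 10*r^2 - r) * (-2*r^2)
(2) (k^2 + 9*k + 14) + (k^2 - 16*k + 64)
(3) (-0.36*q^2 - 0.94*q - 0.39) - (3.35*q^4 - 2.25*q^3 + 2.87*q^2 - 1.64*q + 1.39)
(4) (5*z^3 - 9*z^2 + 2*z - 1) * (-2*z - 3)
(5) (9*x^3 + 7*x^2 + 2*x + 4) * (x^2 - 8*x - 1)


(1) = 4*r^5 + 20*r^4 + 2*r^3
(2) = 2*k^2 - 7*k + 78
(3) = -3.35*q^4 + 2.25*q^3 - 3.23*q^2 + 0.7*q - 1.78
(4) = -10*z^4 + 3*z^3 + 23*z^2 - 4*z + 3
(5) = 9*x^5 - 65*x^4 - 63*x^3 - 19*x^2 - 34*x - 4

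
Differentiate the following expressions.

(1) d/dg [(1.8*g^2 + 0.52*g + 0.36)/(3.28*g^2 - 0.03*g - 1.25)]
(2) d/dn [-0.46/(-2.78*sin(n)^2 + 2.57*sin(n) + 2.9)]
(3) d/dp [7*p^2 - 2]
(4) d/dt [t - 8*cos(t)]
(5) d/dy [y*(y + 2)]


(1) = (-1.7596*g^2 - 6.8616*g - 0.6392)/(10.7584*g^4 - 0.1968*g^3 - 8.1991*g^2 + 0.075*g + 1.5625)
(2) = (1.1822 - 2.5576*sin(n))*cos(n)/(-2.78*sin(n)^2 + 2.57*sin(n) + 2.9)^2
(3) = 14*p
(4) = 8*sin(t) + 1
(5) = 2*y + 2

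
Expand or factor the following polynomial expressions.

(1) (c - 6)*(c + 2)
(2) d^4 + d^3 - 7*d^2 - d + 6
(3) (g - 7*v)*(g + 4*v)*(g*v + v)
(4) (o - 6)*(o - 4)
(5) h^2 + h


(1) = c^2 - 4*c - 12
(2) = (d - 2)*(d - 1)*(d + 1)*(d + 3)
(3) = g^3*v - 3*g^2*v^2 + g^2*v - 28*g*v^3 - 3*g*v^2 - 28*v^3
(4) = o^2 - 10*o + 24
(5) = h*(h + 1)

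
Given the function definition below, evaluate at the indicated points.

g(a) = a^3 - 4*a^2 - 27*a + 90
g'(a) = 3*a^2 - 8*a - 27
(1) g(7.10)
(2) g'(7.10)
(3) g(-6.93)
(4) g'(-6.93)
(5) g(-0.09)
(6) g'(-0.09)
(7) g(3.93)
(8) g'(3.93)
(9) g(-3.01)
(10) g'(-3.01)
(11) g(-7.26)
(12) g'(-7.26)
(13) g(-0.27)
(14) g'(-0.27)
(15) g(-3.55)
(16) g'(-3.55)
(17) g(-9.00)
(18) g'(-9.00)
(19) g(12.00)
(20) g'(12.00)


(1) = 54.57
(2) = 67.43
(3) = -247.80
(4) = 172.51
(5) = 92.40
(6) = -26.26
(7) = -17.19
(8) = -12.11
(9) = 107.76
(10) = 24.26
(11) = -307.47
(12) = 189.20
(13) = 96.98
(14) = -24.62
(15) = 90.70
(16) = 39.21
(17) = -720.00
(18) = 288.00
(19) = 918.00
(20) = 309.00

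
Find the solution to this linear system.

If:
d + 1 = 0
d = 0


Then:
No Solution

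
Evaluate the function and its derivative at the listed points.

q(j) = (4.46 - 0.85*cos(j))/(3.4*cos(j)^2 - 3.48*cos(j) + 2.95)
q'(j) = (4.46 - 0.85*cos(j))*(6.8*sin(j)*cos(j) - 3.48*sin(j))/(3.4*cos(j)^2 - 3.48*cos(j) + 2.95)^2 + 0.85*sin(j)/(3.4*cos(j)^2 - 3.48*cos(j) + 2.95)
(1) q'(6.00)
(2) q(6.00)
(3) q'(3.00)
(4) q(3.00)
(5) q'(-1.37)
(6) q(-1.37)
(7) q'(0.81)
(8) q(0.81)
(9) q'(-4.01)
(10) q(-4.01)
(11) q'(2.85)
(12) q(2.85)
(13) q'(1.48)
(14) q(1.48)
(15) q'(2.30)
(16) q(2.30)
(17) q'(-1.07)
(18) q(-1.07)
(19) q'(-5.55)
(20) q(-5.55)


(1) = -0.50
(2) = 1.33
(3) = -0.07
(4) = 0.55
(5) = 1.21
(6) = 1.79
(7) = 1.01
(8) = 1.79
(9) = -0.59
(10) = 0.76
(11) = -0.15
(12) = 0.56
(13) = -1.45
(14) = 1.65
(15) = -0.56
(16) = 0.74
(17) = -0.18
(18) = 1.96
(19) = 1.06
(20) = 1.71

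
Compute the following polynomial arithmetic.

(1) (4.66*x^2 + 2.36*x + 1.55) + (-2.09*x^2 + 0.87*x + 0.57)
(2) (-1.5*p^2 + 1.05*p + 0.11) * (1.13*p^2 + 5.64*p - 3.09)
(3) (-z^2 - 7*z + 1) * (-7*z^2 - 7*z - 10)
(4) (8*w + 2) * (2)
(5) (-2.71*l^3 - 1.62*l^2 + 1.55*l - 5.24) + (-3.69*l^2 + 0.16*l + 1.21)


(1) = 2.57*x^2 + 3.23*x + 2.12
(2) = -1.695*p^4 - 7.2735*p^3 + 10.6813*p^2 - 2.6241*p - 0.3399
(3) = 7*z^4 + 56*z^3 + 52*z^2 + 63*z - 10
(4) = 16*w + 4
(5) = -2.71*l^3 - 5.31*l^2 + 1.71*l - 4.03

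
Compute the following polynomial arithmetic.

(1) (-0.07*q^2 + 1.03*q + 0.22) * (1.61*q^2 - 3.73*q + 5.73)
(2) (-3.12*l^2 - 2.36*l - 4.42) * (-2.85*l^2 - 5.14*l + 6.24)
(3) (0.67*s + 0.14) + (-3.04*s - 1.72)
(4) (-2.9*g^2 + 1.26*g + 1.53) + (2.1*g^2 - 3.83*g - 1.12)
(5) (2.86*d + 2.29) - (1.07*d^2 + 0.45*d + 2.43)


(1) = -0.1127*q^4 + 1.9194*q^3 - 3.8888*q^2 + 5.0813*q + 1.2606
(2) = 8.892*l^4 + 22.7628*l^3 + 5.2586*l^2 + 7.9924*l - 27.5808
(3) = -2.37*s - 1.58
(4) = -0.8*g^2 - 2.57*g + 0.41
(5) = -1.07*d^2 + 2.41*d - 0.14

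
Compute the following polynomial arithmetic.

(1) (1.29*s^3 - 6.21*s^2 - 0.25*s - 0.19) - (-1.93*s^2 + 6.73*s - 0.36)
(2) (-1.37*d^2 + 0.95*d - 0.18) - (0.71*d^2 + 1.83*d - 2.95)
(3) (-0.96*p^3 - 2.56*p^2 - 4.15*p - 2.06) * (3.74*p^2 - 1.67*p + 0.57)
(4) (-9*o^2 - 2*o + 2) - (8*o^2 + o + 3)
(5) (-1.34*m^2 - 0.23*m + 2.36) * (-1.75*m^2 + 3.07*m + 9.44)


(1) = 1.29*s^3 - 4.28*s^2 - 6.98*s + 0.17
(2) = -2.08*d^2 - 0.88*d + 2.77
(3) = -3.5904*p^5 - 7.9712*p^4 - 11.793*p^3 - 2.2331*p^2 + 1.0747*p - 1.1742
(4) = -17*o^2 - 3*o - 1
(5) = 2.345*m^4 - 3.7113*m^3 - 17.4857*m^2 + 5.074*m + 22.2784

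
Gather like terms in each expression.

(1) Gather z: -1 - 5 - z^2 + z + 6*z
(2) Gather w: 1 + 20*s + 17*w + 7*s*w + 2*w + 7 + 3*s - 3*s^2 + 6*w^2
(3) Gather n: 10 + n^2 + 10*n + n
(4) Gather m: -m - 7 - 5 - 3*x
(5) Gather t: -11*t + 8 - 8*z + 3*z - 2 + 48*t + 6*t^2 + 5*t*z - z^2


(1) = -z^2 + 7*z - 6
(2) = -3*s^2 + 23*s + 6*w^2 + w*(7*s + 19) + 8
(3) = n^2 + 11*n + 10
(4) = -m - 3*x - 12
(5) = 6*t^2 + t*(5*z + 37) - z^2 - 5*z + 6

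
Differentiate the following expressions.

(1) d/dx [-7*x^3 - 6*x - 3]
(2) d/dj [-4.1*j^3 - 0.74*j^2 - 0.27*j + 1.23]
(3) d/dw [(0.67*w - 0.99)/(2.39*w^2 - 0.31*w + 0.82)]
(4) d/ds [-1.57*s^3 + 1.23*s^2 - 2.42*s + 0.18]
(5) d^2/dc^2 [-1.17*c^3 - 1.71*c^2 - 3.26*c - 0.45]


(1) = -21*x^2 - 6
(2) = -12.3*j^2 - 1.48*j - 0.27
(3) = (-1.6013*w^2 + 4.7322*w + 0.2425)/(5.7121*w^4 - 1.4818*w^3 + 4.0157*w^2 - 0.5084*w + 0.6724)
(4) = -4.71*s^2 + 2.46*s - 2.42
(5) = -7.02*c - 3.42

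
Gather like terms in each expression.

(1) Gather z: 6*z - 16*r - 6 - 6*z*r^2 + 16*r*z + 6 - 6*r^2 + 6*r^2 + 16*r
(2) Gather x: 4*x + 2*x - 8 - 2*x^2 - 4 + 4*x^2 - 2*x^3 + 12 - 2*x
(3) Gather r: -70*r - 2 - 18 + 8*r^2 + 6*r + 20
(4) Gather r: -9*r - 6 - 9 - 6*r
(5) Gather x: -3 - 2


(1) = z*(-6*r^2 + 16*r + 6)
(2) = -2*x^3 + 2*x^2 + 4*x
(3) = 8*r^2 - 64*r
(4) = -15*r - 15
(5) = -5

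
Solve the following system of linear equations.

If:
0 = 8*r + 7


Then:
r = -7/8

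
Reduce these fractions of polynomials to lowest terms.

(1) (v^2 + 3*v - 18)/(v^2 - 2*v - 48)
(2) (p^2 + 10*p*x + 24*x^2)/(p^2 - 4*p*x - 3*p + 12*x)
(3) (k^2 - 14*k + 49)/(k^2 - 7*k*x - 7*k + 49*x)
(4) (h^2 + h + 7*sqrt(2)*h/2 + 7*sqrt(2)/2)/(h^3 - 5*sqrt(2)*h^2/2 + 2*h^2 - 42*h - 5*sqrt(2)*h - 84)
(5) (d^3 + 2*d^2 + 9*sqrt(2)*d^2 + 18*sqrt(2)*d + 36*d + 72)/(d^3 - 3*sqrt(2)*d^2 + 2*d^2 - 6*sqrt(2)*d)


(1) = (v - 3)/(v - 8)
(2) = (-p^2 - 10*p*x - 24*x^2)/(-p^2 + 4*p*x + 3*p - 12*x)
(3) = (7 - k)/(-k + 7*x)
(4) = (4*h + 4)/(4*h^2 + h*(8 - 24*sqrt(2)) - 48*sqrt(2))
(5) = (d^2 + 9*sqrt(2)*d + 36)/(d^2 - 3*sqrt(2)*d)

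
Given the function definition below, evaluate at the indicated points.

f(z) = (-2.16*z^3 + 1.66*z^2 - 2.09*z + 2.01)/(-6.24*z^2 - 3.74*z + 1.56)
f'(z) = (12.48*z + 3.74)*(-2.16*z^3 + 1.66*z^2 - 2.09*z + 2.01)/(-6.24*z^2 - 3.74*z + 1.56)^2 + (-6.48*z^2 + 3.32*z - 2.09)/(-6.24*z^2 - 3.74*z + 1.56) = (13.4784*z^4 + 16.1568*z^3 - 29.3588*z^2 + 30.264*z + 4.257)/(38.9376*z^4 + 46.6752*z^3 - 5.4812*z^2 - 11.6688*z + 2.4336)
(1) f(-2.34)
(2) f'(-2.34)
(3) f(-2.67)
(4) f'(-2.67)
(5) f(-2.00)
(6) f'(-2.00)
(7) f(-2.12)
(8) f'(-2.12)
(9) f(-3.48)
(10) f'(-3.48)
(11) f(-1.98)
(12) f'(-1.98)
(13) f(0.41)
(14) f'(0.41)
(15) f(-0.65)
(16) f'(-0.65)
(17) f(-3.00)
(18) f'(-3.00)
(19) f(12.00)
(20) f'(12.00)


(1) = -1.83
(2) = -0.05
(3) = -1.84
(4) = 0.08
(5) = -1.89
(6) = -0.34
(7) = -1.86
(8) = -0.21
(9) = -1.97
(10) = 0.23
(11) = -1.90
(12) = -0.37
(13) = -1.26
(14) = 12.65
(15) = 3.44
(16) = -16.27
(17) = -1.88
(18) = 0.16
(19) = 3.73
(20) = 0.34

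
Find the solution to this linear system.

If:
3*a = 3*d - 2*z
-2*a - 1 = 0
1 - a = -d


Then:
a = -1/2
d = -3/2
z = -3/2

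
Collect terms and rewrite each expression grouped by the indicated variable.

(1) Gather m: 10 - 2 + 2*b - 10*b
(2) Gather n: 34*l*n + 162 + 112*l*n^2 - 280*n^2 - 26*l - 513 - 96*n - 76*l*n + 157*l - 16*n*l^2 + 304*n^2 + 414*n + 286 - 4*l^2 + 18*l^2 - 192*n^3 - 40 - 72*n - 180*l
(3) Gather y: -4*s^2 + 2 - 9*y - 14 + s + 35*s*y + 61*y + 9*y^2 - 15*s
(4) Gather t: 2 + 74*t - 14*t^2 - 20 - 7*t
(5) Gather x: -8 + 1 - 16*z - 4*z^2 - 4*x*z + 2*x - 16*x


(1) = 8 - 8*b
(2) = 14*l^2 - 49*l - 192*n^3 + n^2*(112*l + 24) + n*(-16*l^2 - 42*l + 246) - 105
(3) = -4*s^2 - 14*s + 9*y^2 + y*(35*s + 52) - 12
(4) = -14*t^2 + 67*t - 18
(5) = x*(-4*z - 14) - 4*z^2 - 16*z - 7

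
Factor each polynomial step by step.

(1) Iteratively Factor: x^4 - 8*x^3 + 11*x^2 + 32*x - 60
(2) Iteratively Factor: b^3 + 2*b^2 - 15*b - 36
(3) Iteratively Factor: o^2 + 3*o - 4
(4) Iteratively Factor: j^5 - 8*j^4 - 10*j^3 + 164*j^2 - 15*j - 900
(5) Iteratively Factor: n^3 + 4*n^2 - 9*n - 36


(1) = (x - 3)*(x^3 - 5*x^2 - 4*x + 20) = (x - 3)*(x - 2)*(x^2 - 3*x - 10) = (x - 5)*(x - 3)*(x - 2)*(x + 2)
(2) = (b + 3)*(b^2 - b - 12) = (b - 4)*(b + 3)*(b + 3)
(3) = (o - 1)*(o + 4)
(4) = (j - 5)*(j^4 - 3*j^3 - 25*j^2 + 39*j + 180) = (j - 5)*(j + 3)*(j^3 - 6*j^2 - 7*j + 60) = (j - 5)*(j + 3)^2*(j^2 - 9*j + 20) = (j - 5)*(j - 4)*(j + 3)^2*(j - 5)
(5) = (n + 3)*(n^2 + n - 12) = (n - 3)*(n + 3)*(n + 4)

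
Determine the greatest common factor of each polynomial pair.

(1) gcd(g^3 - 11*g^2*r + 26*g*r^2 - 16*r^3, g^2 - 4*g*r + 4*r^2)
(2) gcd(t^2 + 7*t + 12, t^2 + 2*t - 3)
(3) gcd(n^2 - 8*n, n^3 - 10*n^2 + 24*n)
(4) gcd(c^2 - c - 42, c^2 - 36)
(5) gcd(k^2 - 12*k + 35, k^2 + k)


(1) = gcd((g - 8*r)*(g - 2*r)*(g - r), (g - 2*r)^2) = -g + 2*r
(2) = gcd((t + 3)*(t + 4), (t - 1)*(t + 3)) = t + 3
(3) = gcd(n*(n - 8), n*(n - 6)*(n - 4)) = n
(4) = c + 6
(5) = gcd((k - 7)*(k - 5), k*(k + 1)) = 1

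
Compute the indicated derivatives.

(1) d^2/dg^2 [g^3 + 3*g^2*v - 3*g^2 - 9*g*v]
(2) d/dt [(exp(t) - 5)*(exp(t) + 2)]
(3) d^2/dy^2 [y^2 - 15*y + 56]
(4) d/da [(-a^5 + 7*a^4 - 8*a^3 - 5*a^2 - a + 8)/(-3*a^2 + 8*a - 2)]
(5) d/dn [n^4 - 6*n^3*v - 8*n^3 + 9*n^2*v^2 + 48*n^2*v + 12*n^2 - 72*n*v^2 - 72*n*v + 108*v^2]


(1) = 6*g + 6*v - 6
(2) = (2*exp(t) - 3)*exp(t)
(3) = 2
(4) = (9*a^6 - 74*a^5 + 202*a^4 - 184*a^3 + 5*a^2 + 68*a - 62)/(9*a^4 - 48*a^3 + 76*a^2 - 32*a + 4)
(5) = 4*n^3 - 18*n^2*v - 24*n^2 + 18*n*v^2 + 96*n*v + 24*n - 72*v^2 - 72*v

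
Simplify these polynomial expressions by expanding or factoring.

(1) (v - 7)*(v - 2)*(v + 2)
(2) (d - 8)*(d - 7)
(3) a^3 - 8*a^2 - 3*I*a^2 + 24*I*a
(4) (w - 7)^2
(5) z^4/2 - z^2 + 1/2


(1) = v^3 - 7*v^2 - 4*v + 28
(2) = d^2 - 15*d + 56
(3) = a*(a - 8)*(a - 3*I)
(4) = w^2 - 14*w + 49
(5) = (z/2 + 1/2)*(z - 1)^2*(z + 1)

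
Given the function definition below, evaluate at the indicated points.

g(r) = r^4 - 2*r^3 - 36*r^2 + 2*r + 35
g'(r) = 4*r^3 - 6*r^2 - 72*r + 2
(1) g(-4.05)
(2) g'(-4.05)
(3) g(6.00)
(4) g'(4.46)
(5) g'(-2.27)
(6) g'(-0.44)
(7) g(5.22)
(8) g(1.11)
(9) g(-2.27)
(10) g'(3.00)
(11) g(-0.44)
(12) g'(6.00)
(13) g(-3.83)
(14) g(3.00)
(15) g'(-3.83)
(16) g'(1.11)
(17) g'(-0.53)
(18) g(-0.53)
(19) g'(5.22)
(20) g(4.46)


(1) = -161.69
(2) = -70.54
(3) = -385.00
(4) = -83.60
(5) = 87.73
(6) = 32.18
(7) = -477.50
(8) = -8.35
(9) = -105.10
(10) = -160.00
(11) = 27.36
(12) = 218.00
(13) = -173.20
(14) = -256.00
(15) = -34.98
(16) = -79.84
(17) = 37.88
(18) = 24.20
(19) = 31.62
(20) = -453.93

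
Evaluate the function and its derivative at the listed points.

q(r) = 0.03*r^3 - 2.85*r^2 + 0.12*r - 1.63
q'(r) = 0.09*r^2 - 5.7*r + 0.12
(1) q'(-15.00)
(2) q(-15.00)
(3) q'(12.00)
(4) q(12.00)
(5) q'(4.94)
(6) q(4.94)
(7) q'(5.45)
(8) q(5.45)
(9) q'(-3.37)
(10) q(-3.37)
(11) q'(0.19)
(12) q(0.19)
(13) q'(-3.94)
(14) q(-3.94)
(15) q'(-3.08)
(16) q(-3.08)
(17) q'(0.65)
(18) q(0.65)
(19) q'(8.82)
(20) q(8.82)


(1) = 105.87
(2) = -745.93
(3) = -55.32
(4) = -358.75
(5) = -25.84
(6) = -66.97
(7) = -28.27
(8) = -80.77
(9) = 20.35
(10) = -35.55
(11) = -0.96
(12) = -1.71
(13) = 23.98
(14) = -48.18
(15) = 18.53
(16) = -29.91
(17) = -3.55
(18) = -2.75
(19) = -43.15
(20) = -201.70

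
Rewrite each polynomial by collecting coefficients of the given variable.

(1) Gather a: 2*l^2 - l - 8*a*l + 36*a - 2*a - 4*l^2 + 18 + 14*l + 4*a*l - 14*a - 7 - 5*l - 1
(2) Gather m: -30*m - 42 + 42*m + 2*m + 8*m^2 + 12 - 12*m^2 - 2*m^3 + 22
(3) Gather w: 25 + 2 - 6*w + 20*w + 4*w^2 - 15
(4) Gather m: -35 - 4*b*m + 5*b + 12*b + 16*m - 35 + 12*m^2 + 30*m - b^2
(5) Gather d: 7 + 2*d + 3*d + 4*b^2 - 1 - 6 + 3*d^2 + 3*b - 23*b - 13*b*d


(1) = a*(20 - 4*l) - 2*l^2 + 8*l + 10
(2) = -2*m^3 - 4*m^2 + 14*m - 8
(3) = 4*w^2 + 14*w + 12
(4) = -b^2 + 17*b + 12*m^2 + m*(46 - 4*b) - 70
(5) = 4*b^2 - 20*b + 3*d^2 + d*(5 - 13*b)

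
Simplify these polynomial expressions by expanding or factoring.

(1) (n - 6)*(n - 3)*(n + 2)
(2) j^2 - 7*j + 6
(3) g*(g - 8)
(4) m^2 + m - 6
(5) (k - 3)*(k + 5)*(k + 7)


(1) = n^3 - 7*n^2 + 36
(2) = (j - 6)*(j - 1)
(3) = g^2 - 8*g
(4) = (m - 2)*(m + 3)
(5) = k^3 + 9*k^2 - k - 105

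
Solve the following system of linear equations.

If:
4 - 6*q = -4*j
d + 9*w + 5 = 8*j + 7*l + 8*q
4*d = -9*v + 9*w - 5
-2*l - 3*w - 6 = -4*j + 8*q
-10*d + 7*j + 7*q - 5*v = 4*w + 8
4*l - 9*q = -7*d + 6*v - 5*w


Then:
d = 127726/9799
j = 99395/9799
l = -148581/9799
q = 72796/9799
v = -44351/9799
w = 17860/9799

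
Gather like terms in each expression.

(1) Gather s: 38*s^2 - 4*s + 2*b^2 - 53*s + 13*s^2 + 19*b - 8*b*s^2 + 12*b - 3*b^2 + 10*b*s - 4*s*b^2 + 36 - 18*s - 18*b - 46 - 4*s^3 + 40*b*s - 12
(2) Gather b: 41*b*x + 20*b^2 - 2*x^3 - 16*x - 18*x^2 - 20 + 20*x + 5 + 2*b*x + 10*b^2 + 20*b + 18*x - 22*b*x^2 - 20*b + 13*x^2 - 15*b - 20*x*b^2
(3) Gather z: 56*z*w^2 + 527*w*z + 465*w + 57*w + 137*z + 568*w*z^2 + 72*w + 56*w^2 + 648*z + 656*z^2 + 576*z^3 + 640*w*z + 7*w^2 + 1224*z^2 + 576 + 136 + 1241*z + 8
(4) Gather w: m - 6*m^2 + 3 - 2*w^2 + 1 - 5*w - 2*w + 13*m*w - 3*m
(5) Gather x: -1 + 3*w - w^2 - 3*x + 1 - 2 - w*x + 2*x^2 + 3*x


(1) = -b^2 + 13*b - 4*s^3 + s^2*(51 - 8*b) + s*(-4*b^2 + 50*b - 75) - 22
(2) = b^2*(30 - 20*x) + b*(-22*x^2 + 43*x - 15) - 2*x^3 - 5*x^2 + 22*x - 15
(3) = 63*w^2 + 594*w + 576*z^3 + z^2*(568*w + 1880) + z*(56*w^2 + 1167*w + 2026) + 720
(4) = -6*m^2 - 2*m - 2*w^2 + w*(13*m - 7) + 4
(5) = -w^2 - w*x + 3*w + 2*x^2 - 2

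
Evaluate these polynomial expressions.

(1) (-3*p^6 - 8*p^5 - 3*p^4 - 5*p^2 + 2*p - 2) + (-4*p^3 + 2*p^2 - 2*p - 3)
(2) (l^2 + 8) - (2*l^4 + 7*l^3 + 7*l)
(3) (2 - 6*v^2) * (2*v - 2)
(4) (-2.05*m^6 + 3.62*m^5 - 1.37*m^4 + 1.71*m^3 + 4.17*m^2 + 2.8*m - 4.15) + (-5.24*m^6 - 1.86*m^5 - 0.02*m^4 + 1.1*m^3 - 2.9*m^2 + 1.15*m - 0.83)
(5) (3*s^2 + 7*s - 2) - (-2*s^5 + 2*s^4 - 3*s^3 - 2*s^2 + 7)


(1) = -3*p^6 - 8*p^5 - 3*p^4 - 4*p^3 - 3*p^2 - 5
(2) = -2*l^4 - 7*l^3 + l^2 - 7*l + 8
(3) = -12*v^3 + 12*v^2 + 4*v - 4
(4) = -7.29*m^6 + 1.76*m^5 - 1.39*m^4 + 2.81*m^3 + 1.27*m^2 + 3.95*m - 4.98
(5) = 2*s^5 - 2*s^4 + 3*s^3 + 5*s^2 + 7*s - 9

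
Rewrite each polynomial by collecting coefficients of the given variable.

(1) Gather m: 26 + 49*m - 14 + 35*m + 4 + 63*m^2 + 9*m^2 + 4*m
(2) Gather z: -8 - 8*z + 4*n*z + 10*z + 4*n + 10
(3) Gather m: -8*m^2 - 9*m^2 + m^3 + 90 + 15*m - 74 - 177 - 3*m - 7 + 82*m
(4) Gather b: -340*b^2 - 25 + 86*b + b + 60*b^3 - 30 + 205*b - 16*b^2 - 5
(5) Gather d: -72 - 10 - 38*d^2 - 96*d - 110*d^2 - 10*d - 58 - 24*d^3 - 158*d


(1) = 72*m^2 + 88*m + 16
(2) = 4*n + z*(4*n + 2) + 2
(3) = m^3 - 17*m^2 + 94*m - 168
(4) = 60*b^3 - 356*b^2 + 292*b - 60
(5) = -24*d^3 - 148*d^2 - 264*d - 140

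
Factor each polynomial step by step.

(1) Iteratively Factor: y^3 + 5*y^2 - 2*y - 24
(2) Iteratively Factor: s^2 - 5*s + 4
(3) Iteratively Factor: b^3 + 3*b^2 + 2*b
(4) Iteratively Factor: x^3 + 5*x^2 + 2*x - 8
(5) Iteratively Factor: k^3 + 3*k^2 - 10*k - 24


(1) = (y + 4)*(y^2 + y - 6) = (y - 2)*(y + 4)*(y + 3)
(2) = (s - 4)*(s - 1)
(3) = (b + 1)*(b^2 + 2*b) = b*(b + 1)*(b + 2)
(4) = (x + 2)*(x^2 + 3*x - 4) = (x + 2)*(x + 4)*(x - 1)
(5) = (k + 2)*(k^2 + k - 12) = (k + 2)*(k + 4)*(k - 3)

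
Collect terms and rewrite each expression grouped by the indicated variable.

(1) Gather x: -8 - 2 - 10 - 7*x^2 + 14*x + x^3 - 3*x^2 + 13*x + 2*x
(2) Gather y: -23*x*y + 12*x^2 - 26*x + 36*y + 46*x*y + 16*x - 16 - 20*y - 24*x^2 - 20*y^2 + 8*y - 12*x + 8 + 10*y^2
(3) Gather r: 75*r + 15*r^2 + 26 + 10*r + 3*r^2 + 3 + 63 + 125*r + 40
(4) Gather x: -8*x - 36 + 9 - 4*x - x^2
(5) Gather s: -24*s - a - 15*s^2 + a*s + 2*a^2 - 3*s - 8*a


(1) = x^3 - 10*x^2 + 29*x - 20
(2) = -12*x^2 - 22*x - 10*y^2 + y*(23*x + 24) - 8
(3) = 18*r^2 + 210*r + 132
(4) = -x^2 - 12*x - 27
(5) = 2*a^2 - 9*a - 15*s^2 + s*(a - 27)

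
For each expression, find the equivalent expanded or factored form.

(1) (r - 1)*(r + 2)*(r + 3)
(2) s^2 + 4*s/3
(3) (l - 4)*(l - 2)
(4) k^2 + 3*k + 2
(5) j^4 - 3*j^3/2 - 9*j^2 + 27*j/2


(1) = r^3 + 4*r^2 + r - 6
(2) = s*(s + 4/3)
(3) = l^2 - 6*l + 8
(4) = (k + 1)*(k + 2)
(5) = j*(j - 3)*(j - 3/2)*(j + 3)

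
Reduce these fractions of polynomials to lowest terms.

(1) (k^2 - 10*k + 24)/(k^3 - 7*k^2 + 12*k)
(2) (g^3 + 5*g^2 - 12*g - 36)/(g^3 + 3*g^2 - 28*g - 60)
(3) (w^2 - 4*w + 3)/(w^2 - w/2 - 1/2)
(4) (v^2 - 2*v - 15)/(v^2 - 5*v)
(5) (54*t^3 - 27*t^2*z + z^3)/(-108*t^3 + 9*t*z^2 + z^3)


(1) = (k - 6)/(k^2 - 3*k)
(2) = (g - 3)/(g - 5)
(3) = (2*w - 6)/(2*w + 1)
(4) = (v + 3)/v
(5) = (-3*t + z)/(6*t + z)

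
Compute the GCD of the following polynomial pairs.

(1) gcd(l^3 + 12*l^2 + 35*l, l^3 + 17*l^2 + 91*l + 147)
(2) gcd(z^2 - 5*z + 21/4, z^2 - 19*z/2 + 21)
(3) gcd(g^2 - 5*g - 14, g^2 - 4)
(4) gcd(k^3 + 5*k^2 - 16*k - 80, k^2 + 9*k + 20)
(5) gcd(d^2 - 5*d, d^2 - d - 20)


(1) = gcd(l*(l + 5)*(l + 7), (l + 3)*(l + 7)^2) = l + 7
(2) = z - 7/2
(3) = g + 2
(4) = gcd((k - 4)*(k + 4)*(k + 5), (k + 4)*(k + 5)) = k^2 + 9*k + 20
(5) = d - 5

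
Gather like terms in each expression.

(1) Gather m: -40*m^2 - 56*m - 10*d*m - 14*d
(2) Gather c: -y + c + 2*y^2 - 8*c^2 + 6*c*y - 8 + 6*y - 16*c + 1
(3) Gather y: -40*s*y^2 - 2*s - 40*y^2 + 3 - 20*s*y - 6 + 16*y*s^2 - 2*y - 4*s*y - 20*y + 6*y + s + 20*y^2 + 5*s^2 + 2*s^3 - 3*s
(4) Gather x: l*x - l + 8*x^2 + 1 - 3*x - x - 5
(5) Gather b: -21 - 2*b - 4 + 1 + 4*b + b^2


(1) = -14*d - 40*m^2 + m*(-10*d - 56)
(2) = -8*c^2 + c*(6*y - 15) + 2*y^2 + 5*y - 7
(3) = 2*s^3 + 5*s^2 - 4*s + y^2*(-40*s - 20) + y*(16*s^2 - 24*s - 16) - 3
(4) = -l + 8*x^2 + x*(l - 4) - 4
(5) = b^2 + 2*b - 24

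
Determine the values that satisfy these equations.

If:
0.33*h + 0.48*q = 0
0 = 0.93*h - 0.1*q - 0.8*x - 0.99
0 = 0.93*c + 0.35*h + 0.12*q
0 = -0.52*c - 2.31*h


Then:
c = 0.00
h = 0.00
q = 0.00
x = -1.24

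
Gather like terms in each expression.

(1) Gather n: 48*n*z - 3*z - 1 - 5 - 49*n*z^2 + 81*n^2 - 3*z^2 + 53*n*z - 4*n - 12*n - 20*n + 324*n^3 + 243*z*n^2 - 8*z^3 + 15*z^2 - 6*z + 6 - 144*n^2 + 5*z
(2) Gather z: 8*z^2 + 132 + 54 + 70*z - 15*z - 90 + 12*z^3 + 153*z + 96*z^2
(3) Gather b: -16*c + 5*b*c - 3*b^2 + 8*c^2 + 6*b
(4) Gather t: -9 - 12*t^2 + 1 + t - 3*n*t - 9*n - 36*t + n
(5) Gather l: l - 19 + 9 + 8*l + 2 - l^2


(1) = 324*n^3 + n^2*(243*z - 63) + n*(-49*z^2 + 101*z - 36) - 8*z^3 + 12*z^2 - 4*z
(2) = 12*z^3 + 104*z^2 + 208*z + 96
(3) = -3*b^2 + b*(5*c + 6) + 8*c^2 - 16*c
(4) = -8*n - 12*t^2 + t*(-3*n - 35) - 8
(5) = -l^2 + 9*l - 8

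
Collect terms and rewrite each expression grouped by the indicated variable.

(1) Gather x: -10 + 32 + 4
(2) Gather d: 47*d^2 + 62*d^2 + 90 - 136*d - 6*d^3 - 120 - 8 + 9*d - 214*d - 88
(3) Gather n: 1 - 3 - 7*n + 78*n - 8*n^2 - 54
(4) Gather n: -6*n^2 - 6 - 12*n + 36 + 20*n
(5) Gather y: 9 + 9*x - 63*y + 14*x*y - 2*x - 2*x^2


(1) = 26
(2) = -6*d^3 + 109*d^2 - 341*d - 126
(3) = -8*n^2 + 71*n - 56
(4) = -6*n^2 + 8*n + 30
(5) = -2*x^2 + 7*x + y*(14*x - 63) + 9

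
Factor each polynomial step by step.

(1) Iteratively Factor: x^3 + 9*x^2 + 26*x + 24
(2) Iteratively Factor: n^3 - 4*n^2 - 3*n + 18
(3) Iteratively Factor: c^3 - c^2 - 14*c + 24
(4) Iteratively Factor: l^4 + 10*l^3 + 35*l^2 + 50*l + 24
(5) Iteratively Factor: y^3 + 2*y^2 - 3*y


(1) = (x + 3)*(x^2 + 6*x + 8) = (x + 3)*(x + 4)*(x + 2)
(2) = (n + 2)*(n^2 - 6*n + 9) = (n - 3)*(n + 2)*(n - 3)
(3) = (c - 3)*(c^2 + 2*c - 8) = (c - 3)*(c + 4)*(c - 2)
(4) = (l + 1)*(l^3 + 9*l^2 + 26*l + 24) = (l + 1)*(l + 3)*(l^2 + 6*l + 8) = (l + 1)*(l + 2)*(l + 3)*(l + 4)
(5) = (y - 1)*(y^2 + 3*y) = y*(y - 1)*(y + 3)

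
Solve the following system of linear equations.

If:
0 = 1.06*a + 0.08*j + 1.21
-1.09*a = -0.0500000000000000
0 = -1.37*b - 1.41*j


Then:
a = 0.05
b = 16.19
j = -15.73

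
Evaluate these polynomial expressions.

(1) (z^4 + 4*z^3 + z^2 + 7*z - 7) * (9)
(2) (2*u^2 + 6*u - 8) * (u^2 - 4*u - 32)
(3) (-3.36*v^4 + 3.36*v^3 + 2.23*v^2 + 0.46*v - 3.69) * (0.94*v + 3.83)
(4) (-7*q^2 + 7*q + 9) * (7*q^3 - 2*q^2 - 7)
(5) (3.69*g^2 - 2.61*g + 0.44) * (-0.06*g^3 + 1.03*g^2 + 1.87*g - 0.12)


(1) = 9*z^4 + 36*z^3 + 9*z^2 + 63*z - 63
(2) = 2*u^4 - 2*u^3 - 96*u^2 - 160*u + 256
(3) = -3.1584*v^5 - 9.7104*v^4 + 14.965*v^3 + 8.9733*v^2 - 1.7068*v - 14.1327
(4) = -49*q^5 + 63*q^4 + 49*q^3 + 31*q^2 - 49*q - 63
(5) = -0.2214*g^5 + 3.9573*g^4 + 4.1856*g^3 - 4.8703*g^2 + 1.136*g - 0.0528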